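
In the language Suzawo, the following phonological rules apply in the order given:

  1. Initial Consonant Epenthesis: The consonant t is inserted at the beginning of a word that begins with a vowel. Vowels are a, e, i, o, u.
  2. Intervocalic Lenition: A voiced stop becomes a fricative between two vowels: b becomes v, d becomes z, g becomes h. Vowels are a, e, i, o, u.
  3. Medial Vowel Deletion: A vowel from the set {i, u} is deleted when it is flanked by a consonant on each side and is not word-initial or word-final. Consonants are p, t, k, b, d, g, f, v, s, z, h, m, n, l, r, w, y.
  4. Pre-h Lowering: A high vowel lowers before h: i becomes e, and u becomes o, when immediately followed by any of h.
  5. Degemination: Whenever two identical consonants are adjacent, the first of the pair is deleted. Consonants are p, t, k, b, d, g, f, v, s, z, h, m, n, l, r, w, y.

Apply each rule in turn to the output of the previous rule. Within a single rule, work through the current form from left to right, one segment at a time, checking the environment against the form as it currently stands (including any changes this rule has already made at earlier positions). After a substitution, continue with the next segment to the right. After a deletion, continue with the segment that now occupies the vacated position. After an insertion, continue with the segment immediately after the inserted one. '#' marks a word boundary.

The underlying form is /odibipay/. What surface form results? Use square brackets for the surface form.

1 Initial Consonant Epenthesis: [odibipay] → [todibipay]
2 Intervocalic Lenition: [todibipay] → [tozivipay]
3 Medial Vowel Deletion: [tozivipay] → [tozvpay]
4 Pre-h Lowering: no change — [tozvpay]
5 Degemination: no change — [tozvpay]

[tozvpay]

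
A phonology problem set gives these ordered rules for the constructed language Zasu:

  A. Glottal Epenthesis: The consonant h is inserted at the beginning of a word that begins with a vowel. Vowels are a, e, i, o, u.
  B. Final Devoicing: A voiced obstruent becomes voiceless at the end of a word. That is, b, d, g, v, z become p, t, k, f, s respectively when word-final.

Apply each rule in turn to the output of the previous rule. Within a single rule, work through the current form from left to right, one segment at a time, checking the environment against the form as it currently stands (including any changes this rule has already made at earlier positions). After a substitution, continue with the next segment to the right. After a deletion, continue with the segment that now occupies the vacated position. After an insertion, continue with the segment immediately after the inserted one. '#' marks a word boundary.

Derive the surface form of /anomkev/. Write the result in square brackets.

[hanomkef]

A Glottal Epenthesis: [anomkev] → [hanomkev]
B Final Devoicing: [hanomkev] → [hanomkef]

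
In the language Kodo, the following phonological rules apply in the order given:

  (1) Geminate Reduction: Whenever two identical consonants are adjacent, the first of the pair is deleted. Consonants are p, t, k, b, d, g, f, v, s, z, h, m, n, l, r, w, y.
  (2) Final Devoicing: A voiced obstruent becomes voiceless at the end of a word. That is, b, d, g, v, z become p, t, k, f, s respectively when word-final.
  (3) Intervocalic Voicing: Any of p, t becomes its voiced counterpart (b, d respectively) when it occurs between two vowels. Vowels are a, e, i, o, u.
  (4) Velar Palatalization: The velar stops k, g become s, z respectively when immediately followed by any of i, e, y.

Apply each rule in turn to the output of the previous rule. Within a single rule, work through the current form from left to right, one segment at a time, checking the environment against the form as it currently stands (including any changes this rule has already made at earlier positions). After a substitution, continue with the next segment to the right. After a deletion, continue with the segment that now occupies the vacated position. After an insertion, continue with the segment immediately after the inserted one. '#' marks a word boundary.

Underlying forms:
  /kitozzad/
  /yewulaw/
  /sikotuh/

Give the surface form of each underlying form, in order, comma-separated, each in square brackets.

[sidozat], [yewulaw], [sikoduh]

/kitozzad/:
  (1) Geminate Reduction: [kitozzad] → [kitozad]
  (2) Final Devoicing: [kitozad] → [kitozat]
  (3) Intervocalic Voicing: [kitozat] → [kidozat]
  (4) Velar Palatalization: [kidozat] → [sidozat]
/yewulaw/:
  (1) Geminate Reduction: no change — [yewulaw]
  (2) Final Devoicing: no change — [yewulaw]
  (3) Intervocalic Voicing: no change — [yewulaw]
  (4) Velar Palatalization: no change — [yewulaw]
/sikotuh/:
  (1) Geminate Reduction: no change — [sikotuh]
  (2) Final Devoicing: no change — [sikotuh]
  (3) Intervocalic Voicing: [sikotuh] → [sikoduh]
  (4) Velar Palatalization: no change — [sikoduh]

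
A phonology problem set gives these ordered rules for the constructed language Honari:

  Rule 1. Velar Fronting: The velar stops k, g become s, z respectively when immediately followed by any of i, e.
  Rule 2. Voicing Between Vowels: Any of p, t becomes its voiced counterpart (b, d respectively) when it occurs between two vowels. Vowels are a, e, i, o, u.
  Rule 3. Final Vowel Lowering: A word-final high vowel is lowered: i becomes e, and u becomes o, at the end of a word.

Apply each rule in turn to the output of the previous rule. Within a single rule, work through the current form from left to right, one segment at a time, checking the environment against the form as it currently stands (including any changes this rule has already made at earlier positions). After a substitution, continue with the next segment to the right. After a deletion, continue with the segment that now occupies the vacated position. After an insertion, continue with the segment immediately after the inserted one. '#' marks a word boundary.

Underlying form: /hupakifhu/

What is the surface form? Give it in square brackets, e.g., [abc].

[hubasifho]

Rule 1 Velar Fronting: [hupakifhu] → [hupasifhu]
Rule 2 Voicing Between Vowels: [hupasifhu] → [hubasifhu]
Rule 3 Final Vowel Lowering: [hubasifhu] → [hubasifho]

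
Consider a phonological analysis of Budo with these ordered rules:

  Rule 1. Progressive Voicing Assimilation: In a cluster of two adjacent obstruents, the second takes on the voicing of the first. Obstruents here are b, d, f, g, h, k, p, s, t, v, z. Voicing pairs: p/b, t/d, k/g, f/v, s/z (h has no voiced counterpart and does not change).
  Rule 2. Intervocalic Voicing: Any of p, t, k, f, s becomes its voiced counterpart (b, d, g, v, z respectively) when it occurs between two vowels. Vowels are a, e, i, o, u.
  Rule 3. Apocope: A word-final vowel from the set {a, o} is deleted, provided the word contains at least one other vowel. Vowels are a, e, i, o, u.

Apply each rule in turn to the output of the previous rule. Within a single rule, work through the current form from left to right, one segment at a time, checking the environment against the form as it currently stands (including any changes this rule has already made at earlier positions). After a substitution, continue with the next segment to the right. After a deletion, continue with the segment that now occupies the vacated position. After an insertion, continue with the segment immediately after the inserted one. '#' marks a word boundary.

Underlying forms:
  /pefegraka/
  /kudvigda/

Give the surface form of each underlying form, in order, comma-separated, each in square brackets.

/pefegraka/:
  Rule 1 Progressive Voicing Assimilation: no change — [pefegraka]
  Rule 2 Intervocalic Voicing: [pefegraka] → [pevegraga]
  Rule 3 Apocope: [pevegraga] → [pevegrag]
/kudvigda/:
  Rule 1 Progressive Voicing Assimilation: no change — [kudvigda]
  Rule 2 Intervocalic Voicing: no change — [kudvigda]
  Rule 3 Apocope: [kudvigda] → [kudvigd]

[pevegrag], [kudvigd]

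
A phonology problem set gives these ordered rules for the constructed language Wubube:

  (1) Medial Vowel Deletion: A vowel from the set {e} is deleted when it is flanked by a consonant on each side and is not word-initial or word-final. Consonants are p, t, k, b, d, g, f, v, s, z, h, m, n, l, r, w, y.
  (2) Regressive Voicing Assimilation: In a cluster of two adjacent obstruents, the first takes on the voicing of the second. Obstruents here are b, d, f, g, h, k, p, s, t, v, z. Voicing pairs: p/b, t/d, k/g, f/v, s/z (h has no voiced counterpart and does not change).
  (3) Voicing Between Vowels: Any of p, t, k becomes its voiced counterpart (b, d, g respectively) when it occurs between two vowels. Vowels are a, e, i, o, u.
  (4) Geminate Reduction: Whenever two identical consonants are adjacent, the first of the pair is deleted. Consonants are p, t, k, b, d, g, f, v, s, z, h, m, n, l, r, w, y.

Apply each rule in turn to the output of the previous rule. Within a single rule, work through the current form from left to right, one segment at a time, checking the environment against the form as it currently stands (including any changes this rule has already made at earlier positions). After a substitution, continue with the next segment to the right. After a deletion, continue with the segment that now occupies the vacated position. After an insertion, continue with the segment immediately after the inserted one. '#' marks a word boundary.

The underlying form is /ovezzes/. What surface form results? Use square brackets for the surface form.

[ovzs]

(1) Medial Vowel Deletion: [ovezzes] → [ovzzs]
(2) Regressive Voicing Assimilation: [ovzzs] → [ovzss]
(3) Voicing Between Vowels: no change — [ovzss]
(4) Geminate Reduction: [ovzss] → [ovzs]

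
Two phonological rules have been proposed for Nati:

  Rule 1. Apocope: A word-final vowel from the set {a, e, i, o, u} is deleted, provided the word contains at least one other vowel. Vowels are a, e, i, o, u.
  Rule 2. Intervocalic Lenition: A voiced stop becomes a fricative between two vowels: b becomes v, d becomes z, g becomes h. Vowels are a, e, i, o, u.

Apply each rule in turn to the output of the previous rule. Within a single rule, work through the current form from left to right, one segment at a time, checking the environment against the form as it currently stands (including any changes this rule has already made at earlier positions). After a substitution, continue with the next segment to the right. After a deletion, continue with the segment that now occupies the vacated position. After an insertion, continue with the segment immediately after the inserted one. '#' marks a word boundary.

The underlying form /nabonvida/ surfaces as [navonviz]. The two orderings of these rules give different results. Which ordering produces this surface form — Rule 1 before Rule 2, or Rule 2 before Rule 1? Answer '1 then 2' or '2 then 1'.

2 then 1

Order 1 then 2:
  1 Apocope: [nabonvida] → [nabonvid]
  2 Intervocalic Lenition: [nabonvid] → [navonvid]
  result: [navonvid]
Order 2 then 1:
  2 Intervocalic Lenition: [nabonvida] → [navonviza]
  1 Apocope: [navonviza] → [navonviz]
  result: [navonviz]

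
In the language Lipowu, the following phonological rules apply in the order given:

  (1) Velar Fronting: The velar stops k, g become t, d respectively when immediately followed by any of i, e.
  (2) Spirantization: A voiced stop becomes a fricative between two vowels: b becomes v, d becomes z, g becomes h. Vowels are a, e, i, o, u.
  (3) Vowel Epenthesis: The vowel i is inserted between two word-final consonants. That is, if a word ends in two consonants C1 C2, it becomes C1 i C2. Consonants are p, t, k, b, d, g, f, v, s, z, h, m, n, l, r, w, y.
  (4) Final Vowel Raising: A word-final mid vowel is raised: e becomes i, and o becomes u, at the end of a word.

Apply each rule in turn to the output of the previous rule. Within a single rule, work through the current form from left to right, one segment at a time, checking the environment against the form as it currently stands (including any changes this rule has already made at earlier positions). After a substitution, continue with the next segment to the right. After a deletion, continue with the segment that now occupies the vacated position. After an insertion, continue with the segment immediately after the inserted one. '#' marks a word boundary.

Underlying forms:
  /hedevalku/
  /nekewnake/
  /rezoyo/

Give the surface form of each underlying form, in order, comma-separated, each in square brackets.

/hedevalku/:
  (1) Velar Fronting: no change — [hedevalku]
  (2) Spirantization: [hedevalku] → [hezevalku]
  (3) Vowel Epenthesis: no change — [hezevalku]
  (4) Final Vowel Raising: no change — [hezevalku]
/nekewnake/:
  (1) Velar Fronting: [nekewnake] → [netewnate]
  (2) Spirantization: no change — [netewnate]
  (3) Vowel Epenthesis: no change — [netewnate]
  (4) Final Vowel Raising: [netewnate] → [netewnati]
/rezoyo/:
  (1) Velar Fronting: no change — [rezoyo]
  (2) Spirantization: no change — [rezoyo]
  (3) Vowel Epenthesis: no change — [rezoyo]
  (4) Final Vowel Raising: [rezoyo] → [rezoyu]

[hezevalku], [netewnati], [rezoyu]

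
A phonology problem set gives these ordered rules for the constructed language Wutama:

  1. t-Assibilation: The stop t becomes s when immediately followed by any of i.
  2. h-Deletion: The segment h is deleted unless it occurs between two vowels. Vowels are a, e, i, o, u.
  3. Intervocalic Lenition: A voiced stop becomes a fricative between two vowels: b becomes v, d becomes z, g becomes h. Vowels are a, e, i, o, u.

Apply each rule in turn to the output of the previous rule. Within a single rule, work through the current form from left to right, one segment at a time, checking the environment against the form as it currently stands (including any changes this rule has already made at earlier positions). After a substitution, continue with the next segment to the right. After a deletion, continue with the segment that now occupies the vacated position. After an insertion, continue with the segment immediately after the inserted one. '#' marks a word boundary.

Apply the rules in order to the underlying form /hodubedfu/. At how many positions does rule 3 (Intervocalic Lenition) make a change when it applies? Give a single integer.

2

1 t-Assibilation: no change — [hodubedfu]
2 h-Deletion: [hodubedfu] → [odubedfu]
3 Intervocalic Lenition: [odubedfu] → [ozuvedfu]
Rule 3 changed 2 position(s).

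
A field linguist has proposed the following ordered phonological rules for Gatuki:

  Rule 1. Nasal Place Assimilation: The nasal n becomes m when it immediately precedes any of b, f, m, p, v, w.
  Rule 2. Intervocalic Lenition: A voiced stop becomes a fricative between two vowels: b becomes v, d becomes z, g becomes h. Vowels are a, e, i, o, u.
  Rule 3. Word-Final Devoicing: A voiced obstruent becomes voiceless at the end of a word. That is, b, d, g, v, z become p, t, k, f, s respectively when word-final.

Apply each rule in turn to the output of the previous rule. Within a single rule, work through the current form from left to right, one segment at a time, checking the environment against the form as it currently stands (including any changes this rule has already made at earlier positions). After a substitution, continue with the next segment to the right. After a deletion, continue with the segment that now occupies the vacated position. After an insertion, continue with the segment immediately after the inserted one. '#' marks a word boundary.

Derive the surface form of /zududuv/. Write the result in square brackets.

Rule 1 Nasal Place Assimilation: no change — [zududuv]
Rule 2 Intervocalic Lenition: [zududuv] → [zuzuzuv]
Rule 3 Word-Final Devoicing: [zuzuzuv] → [zuzuzuf]

[zuzuzuf]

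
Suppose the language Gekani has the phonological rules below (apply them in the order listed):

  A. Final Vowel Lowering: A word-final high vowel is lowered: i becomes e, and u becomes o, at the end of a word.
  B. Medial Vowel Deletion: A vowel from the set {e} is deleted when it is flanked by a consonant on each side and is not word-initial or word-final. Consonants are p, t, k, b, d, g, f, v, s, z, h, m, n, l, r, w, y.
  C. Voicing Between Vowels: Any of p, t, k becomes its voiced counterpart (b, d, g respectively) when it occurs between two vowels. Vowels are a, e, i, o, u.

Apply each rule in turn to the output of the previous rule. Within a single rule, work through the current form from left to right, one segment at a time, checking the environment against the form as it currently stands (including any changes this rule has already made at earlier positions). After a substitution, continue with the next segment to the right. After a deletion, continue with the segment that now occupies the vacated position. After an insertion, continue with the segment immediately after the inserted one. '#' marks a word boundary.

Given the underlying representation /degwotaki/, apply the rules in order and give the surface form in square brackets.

[dgwodage]

A Final Vowel Lowering: [degwotaki] → [degwotake]
B Medial Vowel Deletion: [degwotake] → [dgwotake]
C Voicing Between Vowels: [dgwotake] → [dgwodage]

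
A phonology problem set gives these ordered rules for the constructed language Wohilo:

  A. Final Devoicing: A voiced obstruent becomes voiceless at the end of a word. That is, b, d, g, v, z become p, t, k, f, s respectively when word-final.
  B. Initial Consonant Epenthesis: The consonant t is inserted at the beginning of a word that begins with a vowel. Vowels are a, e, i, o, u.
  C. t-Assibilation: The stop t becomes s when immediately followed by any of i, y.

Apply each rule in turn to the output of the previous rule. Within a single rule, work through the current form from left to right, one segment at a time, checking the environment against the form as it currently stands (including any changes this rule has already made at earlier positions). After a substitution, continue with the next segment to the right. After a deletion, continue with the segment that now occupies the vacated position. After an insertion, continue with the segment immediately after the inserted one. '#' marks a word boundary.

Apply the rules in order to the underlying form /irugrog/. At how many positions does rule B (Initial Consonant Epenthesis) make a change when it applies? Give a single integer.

A Final Devoicing: [irugrog] → [irugrok]
B Initial Consonant Epenthesis: [irugrok] → [tirugrok]
C t-Assibilation: [tirugrok] → [sirugrok]
Rule B changed 1 position(s).

1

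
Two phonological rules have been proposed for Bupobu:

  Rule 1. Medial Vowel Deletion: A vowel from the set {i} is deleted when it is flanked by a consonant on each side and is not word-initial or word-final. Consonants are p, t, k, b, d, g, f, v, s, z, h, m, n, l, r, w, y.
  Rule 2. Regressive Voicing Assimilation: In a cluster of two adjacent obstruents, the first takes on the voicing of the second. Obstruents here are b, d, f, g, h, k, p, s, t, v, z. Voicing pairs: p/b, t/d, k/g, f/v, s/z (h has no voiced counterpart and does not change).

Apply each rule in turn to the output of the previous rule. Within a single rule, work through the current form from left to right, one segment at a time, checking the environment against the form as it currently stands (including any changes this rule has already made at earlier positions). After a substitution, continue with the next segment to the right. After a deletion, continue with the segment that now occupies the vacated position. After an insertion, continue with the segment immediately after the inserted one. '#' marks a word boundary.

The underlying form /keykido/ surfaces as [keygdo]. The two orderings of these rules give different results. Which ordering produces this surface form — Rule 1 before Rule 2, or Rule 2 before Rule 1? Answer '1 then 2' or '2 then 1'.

Order 1 then 2:
  1 Medial Vowel Deletion: [keykido] → [keykdo]
  2 Regressive Voicing Assimilation: [keykdo] → [keygdo]
  result: [keygdo]
Order 2 then 1:
  2 Regressive Voicing Assimilation: no change — [keykido]
  1 Medial Vowel Deletion: [keykido] → [keykdo]
  result: [keykdo]

1 then 2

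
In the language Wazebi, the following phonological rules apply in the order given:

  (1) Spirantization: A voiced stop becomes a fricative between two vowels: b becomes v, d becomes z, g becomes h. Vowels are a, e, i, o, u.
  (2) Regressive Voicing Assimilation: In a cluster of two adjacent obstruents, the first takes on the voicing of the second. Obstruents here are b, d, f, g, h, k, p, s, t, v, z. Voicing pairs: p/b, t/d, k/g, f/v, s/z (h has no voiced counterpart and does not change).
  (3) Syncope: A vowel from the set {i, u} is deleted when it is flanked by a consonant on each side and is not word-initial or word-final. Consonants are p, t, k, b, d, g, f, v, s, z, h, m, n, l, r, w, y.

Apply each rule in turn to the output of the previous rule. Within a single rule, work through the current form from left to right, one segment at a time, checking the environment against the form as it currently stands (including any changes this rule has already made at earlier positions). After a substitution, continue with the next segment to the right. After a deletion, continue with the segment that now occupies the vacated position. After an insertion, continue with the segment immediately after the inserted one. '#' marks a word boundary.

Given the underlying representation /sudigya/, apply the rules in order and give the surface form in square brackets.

(1) Spirantization: [sudigya] → [suzigya]
(2) Regressive Voicing Assimilation: no change — [suzigya]
(3) Syncope: [suzigya] → [szgya]

[szgya]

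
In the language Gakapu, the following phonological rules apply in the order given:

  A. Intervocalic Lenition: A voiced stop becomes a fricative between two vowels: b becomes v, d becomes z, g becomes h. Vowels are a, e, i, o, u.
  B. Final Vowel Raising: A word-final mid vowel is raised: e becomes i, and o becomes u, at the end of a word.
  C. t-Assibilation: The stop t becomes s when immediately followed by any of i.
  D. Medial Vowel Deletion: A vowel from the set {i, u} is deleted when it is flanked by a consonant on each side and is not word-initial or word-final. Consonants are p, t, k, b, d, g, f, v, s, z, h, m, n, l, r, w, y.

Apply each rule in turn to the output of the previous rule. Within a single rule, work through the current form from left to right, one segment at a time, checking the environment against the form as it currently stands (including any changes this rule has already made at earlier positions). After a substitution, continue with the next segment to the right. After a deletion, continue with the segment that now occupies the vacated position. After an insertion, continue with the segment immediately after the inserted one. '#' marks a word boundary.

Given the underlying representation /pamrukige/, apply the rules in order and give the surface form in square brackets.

A Intervocalic Lenition: [pamrukige] → [pamrukihe]
B Final Vowel Raising: [pamrukihe] → [pamrukihi]
C t-Assibilation: no change — [pamrukihi]
D Medial Vowel Deletion: [pamrukihi] → [pamrkhi]

[pamrkhi]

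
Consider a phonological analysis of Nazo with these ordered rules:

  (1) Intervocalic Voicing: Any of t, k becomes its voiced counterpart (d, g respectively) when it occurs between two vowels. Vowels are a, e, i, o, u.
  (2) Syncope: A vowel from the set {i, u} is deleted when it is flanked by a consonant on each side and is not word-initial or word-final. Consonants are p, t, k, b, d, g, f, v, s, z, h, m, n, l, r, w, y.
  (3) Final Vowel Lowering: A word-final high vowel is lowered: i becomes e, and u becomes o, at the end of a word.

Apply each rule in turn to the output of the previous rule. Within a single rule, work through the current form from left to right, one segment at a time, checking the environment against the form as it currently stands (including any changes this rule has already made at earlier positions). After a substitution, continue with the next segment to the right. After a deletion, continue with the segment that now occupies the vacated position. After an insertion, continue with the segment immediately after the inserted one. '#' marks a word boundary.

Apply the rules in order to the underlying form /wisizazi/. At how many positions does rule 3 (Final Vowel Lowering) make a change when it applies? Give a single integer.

(1) Intervocalic Voicing: no change — [wisizazi]
(2) Syncope: [wisizazi] → [wszazi]
(3) Final Vowel Lowering: [wszazi] → [wszaze]
Rule 3 changed 1 position(s).

1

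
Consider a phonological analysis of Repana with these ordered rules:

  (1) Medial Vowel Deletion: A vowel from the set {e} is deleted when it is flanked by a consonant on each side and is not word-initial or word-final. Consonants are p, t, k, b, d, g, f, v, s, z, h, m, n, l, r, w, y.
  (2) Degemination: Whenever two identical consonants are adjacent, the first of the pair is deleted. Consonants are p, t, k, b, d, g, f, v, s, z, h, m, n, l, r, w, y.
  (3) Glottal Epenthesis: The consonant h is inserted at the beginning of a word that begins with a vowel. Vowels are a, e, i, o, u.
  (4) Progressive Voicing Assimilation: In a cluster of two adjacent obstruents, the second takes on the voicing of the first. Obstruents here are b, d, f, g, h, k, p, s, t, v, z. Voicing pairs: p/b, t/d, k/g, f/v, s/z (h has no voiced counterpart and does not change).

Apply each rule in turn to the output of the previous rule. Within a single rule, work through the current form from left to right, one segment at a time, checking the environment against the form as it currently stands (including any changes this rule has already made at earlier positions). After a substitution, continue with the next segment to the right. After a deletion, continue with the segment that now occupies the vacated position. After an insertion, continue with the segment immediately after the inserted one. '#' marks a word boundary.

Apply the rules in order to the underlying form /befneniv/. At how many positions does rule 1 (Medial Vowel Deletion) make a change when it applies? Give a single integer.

(1) Medial Vowel Deletion: [befneniv] → [bfnniv]
(2) Degemination: [bfnniv] → [bfniv]
(3) Glottal Epenthesis: no change — [bfniv]
(4) Progressive Voicing Assimilation: [bfniv] → [bvniv]
Rule 1 changed 2 position(s).

2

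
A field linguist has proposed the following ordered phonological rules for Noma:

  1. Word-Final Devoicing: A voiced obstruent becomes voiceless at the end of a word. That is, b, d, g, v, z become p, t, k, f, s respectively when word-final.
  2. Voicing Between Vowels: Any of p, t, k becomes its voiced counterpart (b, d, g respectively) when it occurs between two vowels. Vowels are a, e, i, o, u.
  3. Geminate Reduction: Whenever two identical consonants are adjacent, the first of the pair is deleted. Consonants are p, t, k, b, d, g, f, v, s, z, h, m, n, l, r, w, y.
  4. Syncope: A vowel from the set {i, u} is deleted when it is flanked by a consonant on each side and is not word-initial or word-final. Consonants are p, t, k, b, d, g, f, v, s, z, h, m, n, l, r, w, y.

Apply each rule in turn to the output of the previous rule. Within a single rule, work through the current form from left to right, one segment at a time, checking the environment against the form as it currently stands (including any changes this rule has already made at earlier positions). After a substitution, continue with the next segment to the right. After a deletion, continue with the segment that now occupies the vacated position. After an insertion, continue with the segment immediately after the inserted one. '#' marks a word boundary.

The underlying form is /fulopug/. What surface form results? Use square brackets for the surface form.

1 Word-Final Devoicing: [fulopug] → [fulopuk]
2 Voicing Between Vowels: [fulopuk] → [fulobuk]
3 Geminate Reduction: no change — [fulobuk]
4 Syncope: [fulobuk] → [flobk]

[flobk]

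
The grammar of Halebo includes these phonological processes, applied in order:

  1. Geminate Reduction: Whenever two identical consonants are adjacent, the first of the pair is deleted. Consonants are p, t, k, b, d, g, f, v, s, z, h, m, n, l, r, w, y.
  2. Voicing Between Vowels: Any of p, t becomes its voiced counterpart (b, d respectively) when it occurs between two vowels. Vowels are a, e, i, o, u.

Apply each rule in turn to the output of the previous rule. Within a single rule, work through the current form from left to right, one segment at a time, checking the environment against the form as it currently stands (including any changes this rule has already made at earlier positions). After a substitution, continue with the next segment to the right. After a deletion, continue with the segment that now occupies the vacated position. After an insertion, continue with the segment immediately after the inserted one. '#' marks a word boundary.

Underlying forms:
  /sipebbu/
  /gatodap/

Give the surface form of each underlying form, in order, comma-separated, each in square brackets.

[sibebu], [gadodap]

/sipebbu/:
  1 Geminate Reduction: [sipebbu] → [sipebu]
  2 Voicing Between Vowels: [sipebu] → [sibebu]
/gatodap/:
  1 Geminate Reduction: no change — [gatodap]
  2 Voicing Between Vowels: [gatodap] → [gadodap]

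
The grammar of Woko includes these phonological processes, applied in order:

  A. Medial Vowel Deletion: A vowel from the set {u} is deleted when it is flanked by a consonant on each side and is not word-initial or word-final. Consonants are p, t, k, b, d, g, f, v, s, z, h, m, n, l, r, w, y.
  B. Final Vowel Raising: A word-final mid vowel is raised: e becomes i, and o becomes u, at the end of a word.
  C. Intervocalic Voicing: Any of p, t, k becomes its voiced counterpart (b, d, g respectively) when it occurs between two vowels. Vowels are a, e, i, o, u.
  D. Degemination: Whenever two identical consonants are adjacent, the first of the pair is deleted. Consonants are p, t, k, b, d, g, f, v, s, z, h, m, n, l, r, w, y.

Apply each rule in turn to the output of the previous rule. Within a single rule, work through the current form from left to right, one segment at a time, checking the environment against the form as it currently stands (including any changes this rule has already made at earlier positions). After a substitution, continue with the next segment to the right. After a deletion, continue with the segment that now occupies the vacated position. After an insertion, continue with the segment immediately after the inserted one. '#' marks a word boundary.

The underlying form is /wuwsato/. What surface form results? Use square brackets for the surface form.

A Medial Vowel Deletion: [wuwsato] → [wwsato]
B Final Vowel Raising: [wwsato] → [wwsatu]
C Intervocalic Voicing: [wwsatu] → [wwsadu]
D Degemination: [wwsadu] → [wsadu]

[wsadu]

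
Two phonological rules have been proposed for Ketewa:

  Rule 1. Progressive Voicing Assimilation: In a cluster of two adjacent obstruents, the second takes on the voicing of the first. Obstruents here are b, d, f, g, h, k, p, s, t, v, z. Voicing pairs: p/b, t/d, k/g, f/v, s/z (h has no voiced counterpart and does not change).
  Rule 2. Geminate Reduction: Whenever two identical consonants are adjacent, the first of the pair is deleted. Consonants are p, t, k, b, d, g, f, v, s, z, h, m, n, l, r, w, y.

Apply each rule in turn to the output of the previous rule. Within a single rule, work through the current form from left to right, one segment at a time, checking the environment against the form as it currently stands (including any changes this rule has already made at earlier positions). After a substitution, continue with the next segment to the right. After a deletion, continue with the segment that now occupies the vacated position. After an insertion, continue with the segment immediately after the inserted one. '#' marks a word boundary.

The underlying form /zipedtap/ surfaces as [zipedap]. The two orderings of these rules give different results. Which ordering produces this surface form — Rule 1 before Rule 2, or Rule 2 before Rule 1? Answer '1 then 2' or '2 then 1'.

Order 1 then 2:
  1 Progressive Voicing Assimilation: [zipedtap] → [zipeddap]
  2 Geminate Reduction: [zipeddap] → [zipedap]
  result: [zipedap]
Order 2 then 1:
  2 Geminate Reduction: no change — [zipedtap]
  1 Progressive Voicing Assimilation: [zipedtap] → [zipeddap]
  result: [zipeddap]

1 then 2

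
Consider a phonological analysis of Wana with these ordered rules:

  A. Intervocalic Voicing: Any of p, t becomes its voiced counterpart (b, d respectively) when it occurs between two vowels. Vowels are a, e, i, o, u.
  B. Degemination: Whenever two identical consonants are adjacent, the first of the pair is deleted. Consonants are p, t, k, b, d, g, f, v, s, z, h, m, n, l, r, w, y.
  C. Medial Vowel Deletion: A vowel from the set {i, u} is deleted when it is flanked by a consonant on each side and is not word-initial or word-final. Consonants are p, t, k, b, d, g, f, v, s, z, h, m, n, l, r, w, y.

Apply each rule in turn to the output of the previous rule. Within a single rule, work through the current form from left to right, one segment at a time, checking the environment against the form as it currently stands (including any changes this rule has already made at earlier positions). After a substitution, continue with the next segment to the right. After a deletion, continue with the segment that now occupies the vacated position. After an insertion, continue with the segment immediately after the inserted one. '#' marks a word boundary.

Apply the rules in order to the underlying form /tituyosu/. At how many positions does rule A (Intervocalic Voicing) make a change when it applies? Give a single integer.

1

A Intervocalic Voicing: [tituyosu] → [tiduyosu]
B Degemination: no change — [tiduyosu]
C Medial Vowel Deletion: [tiduyosu] → [tdyosu]
Rule A changed 1 position(s).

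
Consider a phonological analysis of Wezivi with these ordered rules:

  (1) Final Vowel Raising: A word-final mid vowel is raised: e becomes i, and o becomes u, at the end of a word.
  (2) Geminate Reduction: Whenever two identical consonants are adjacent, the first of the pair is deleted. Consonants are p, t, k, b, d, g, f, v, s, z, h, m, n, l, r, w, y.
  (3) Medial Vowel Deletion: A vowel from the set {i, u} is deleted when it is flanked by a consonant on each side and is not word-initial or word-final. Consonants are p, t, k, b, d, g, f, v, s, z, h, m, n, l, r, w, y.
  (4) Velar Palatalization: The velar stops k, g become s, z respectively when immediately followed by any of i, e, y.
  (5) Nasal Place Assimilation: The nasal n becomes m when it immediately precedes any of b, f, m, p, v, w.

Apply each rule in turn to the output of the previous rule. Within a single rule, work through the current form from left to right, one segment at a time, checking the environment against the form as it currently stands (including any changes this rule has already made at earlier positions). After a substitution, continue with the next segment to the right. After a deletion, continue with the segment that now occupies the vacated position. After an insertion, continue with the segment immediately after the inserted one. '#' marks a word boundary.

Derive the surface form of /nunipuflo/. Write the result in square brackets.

(1) Final Vowel Raising: [nunipuflo] → [nunipuflu]
(2) Geminate Reduction: no change — [nunipuflu]
(3) Medial Vowel Deletion: [nunipuflu] → [nnpflu]
(4) Velar Palatalization: no change — [nnpflu]
(5) Nasal Place Assimilation: [nnpflu] → [nmpflu]

[nmpflu]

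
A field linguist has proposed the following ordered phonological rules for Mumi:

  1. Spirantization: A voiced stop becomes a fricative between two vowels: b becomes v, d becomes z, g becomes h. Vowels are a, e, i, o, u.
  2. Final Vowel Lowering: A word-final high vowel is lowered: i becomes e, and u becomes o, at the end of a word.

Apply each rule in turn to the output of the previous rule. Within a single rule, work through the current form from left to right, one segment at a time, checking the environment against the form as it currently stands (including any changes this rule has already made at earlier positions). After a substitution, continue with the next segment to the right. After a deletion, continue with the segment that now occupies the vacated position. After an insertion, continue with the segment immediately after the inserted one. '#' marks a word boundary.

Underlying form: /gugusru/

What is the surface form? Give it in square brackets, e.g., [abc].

[guhusro]

1 Spirantization: [gugusru] → [guhusru]
2 Final Vowel Lowering: [guhusru] → [guhusro]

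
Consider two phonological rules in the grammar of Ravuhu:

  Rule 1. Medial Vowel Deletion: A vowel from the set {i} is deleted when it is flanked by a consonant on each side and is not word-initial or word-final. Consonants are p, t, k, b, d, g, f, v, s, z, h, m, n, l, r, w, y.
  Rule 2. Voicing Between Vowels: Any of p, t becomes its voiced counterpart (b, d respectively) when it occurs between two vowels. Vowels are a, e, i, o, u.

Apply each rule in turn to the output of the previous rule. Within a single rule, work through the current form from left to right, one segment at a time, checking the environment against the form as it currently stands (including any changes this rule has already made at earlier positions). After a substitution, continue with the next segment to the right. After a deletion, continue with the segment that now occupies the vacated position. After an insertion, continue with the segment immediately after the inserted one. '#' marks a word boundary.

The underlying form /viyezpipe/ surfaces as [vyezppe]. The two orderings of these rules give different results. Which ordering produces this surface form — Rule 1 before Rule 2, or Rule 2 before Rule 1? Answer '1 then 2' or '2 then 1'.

1 then 2

Order 1 then 2:
  1 Medial Vowel Deletion: [viyezpipe] → [vyezppe]
  2 Voicing Between Vowels: no change — [vyezppe]
  result: [vyezppe]
Order 2 then 1:
  2 Voicing Between Vowels: [viyezpipe] → [viyezpibe]
  1 Medial Vowel Deletion: [viyezpibe] → [vyezpbe]
  result: [vyezpbe]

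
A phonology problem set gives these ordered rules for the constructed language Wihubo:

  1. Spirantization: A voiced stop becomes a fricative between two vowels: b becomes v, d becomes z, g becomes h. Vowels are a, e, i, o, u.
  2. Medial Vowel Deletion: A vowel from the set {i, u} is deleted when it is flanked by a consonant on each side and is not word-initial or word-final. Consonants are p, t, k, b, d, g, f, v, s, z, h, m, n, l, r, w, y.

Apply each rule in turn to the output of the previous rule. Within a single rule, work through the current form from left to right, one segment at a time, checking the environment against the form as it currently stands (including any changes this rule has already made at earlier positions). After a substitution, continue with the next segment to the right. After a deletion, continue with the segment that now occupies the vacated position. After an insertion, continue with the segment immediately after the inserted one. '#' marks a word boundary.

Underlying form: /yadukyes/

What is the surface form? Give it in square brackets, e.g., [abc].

1 Spirantization: [yadukyes] → [yazukyes]
2 Medial Vowel Deletion: [yazukyes] → [yazkyes]

[yazkyes]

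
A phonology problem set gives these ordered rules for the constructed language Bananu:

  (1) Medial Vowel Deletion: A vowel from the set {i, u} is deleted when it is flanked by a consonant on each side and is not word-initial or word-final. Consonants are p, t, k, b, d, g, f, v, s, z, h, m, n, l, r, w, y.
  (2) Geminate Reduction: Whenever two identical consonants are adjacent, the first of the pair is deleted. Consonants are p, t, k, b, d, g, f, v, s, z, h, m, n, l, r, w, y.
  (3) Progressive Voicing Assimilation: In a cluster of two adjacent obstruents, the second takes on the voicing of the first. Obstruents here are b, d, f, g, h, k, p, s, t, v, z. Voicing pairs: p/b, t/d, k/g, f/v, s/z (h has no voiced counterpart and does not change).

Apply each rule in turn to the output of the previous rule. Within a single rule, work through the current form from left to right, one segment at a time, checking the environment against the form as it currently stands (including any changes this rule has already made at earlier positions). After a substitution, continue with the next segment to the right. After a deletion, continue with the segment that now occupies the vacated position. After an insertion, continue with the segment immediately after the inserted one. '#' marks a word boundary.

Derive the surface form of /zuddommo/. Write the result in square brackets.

[zdomo]

(1) Medial Vowel Deletion: [zuddommo] → [zddommo]
(2) Geminate Reduction: [zddommo] → [zdomo]
(3) Progressive Voicing Assimilation: no change — [zdomo]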